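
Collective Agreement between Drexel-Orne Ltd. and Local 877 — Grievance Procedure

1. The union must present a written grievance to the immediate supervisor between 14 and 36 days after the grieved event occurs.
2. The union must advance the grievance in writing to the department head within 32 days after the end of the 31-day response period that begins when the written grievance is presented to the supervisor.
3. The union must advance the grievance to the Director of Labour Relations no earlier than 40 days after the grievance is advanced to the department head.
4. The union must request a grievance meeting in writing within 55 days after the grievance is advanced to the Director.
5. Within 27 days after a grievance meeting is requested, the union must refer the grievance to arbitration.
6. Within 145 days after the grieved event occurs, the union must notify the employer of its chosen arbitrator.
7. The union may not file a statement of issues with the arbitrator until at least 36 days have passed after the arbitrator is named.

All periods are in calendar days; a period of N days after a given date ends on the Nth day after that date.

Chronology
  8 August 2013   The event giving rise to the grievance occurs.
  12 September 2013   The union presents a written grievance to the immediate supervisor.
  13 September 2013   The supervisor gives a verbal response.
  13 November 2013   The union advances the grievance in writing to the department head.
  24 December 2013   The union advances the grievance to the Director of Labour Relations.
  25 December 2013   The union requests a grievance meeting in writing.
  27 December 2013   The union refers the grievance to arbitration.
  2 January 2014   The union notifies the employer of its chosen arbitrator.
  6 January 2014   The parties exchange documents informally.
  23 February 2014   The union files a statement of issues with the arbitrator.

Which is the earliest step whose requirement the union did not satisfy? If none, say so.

(1) the permitted window runs from 8 August 2013 + 14 = 22 August 2013 to 8 August 2013 + 36 = 13 September 2013; done 12 September 2013 — within the window.
(2) due by 13 October 2013 + 32 days = 14 November 2013; completed 13 November 2013, before the deadline.
(3) permitted from 13 November 2013 + 40 days = 23 December 2013 onward; done 24 December 2013 — permitted.
(4) due by 24 December 2013 + 55 days = 17 February 2014; done 25 December 2013 — timely.
(5) due by 25 December 2013 + 27 days = 21 January 2014; done 27 December 2013 — timely.
(6) due by 8 August 2013 + 145 days = 31 December 2013; not done until 2 January 2014, 2 days after the deadline.
The analysis stops there.

Step 6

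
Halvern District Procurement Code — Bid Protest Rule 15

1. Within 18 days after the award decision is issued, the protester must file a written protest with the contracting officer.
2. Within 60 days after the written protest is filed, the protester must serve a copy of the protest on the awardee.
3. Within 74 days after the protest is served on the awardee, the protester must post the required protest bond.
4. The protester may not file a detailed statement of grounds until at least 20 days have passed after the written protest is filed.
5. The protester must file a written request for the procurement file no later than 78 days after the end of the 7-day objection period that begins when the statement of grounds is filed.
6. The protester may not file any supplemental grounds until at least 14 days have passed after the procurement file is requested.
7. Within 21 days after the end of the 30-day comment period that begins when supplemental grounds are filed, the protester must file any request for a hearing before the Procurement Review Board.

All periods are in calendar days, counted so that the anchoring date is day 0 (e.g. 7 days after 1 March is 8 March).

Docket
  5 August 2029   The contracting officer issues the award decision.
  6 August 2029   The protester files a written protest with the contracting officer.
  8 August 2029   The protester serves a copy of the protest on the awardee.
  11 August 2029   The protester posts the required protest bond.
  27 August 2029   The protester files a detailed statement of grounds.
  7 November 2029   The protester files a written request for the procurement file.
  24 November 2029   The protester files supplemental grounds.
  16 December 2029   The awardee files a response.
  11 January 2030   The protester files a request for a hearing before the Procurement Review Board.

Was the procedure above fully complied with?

Step 1: 18 days after 5 August 2029 (when the award decision is issued) is 23 August 2029; 6 August 2029 is within that limit.
Step 2: 60 days after 6 August 2029 (when the written protest is filed) is 5 October 2029; completed 8 August 2029, before the deadline.
Step 3: 74 days after 8 August 2029 (when the protest is served on the awardee) is 21 October 2029; done 11 August 2029 — timely.
Step 4: the earliest permitted date is 20 days after 6 August 2029 (when the written protest is filed), i.e. 26 August 2029; done 27 August 2029 — permitted.
Step 5: 78 days after 3 September 2029 (end of the 7-day objection period, which began when the statement of grounds is filed on 27 August 2029) is 20 November 2029; done 7 November 2029 — timely.
Step 6: the earliest permitted date is 14 days after 7 November 2029 (when the procurement file is requested), i.e. 21 November 2029; 24 November 2029 is on or after that date.
Step 7: 21 days after 24 December 2029 (end of the 30-day comment period, which began when supplemental grounds are filed on 24 November 2029) is 14 January 2030; 11 January 2030 is within that limit.

Yes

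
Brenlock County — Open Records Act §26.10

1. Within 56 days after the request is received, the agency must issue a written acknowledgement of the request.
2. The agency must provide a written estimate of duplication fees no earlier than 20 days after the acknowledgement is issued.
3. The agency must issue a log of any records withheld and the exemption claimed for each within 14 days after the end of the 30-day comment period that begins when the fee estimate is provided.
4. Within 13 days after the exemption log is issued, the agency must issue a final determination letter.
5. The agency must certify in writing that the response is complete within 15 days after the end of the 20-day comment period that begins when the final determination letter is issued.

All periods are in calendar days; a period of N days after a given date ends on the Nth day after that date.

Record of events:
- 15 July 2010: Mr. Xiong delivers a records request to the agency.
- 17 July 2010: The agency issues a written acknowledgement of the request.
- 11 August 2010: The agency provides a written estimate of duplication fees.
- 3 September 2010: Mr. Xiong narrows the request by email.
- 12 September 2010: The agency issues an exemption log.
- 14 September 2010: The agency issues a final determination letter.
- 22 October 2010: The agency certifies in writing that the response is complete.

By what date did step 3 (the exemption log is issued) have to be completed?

24 September 2010

The fee estimate is provided on 11 August 2010; the 30-day comment period therefore ends 10 September 2010, and step 3 runs from that date. 14 days after 10 September 2010 is 24 September 2010.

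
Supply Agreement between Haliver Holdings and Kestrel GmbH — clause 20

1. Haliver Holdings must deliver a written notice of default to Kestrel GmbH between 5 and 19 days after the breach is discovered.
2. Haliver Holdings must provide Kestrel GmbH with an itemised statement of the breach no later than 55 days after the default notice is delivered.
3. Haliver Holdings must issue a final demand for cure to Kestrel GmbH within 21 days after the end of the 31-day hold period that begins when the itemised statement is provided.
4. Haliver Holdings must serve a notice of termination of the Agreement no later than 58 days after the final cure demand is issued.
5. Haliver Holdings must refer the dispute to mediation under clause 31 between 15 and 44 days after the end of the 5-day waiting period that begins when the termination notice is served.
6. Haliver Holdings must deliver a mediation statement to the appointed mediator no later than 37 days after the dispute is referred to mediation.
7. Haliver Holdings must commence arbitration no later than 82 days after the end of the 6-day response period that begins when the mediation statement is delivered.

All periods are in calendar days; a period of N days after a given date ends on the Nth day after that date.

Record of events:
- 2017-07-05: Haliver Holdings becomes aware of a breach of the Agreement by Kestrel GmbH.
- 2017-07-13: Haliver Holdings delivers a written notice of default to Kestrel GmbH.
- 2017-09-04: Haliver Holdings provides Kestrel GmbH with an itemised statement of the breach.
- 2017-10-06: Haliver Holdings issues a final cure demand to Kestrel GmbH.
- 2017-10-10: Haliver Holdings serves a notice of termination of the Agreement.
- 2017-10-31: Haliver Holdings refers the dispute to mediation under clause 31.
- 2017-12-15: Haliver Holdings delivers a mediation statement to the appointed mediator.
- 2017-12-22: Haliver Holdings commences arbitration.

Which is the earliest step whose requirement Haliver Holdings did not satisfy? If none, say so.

Step 1 — 5 and 19 days from 2017-07-05 (when the breach is discovered) are 2017-07-10 and 2017-07-24 respectively; done 2017-07-13, which is between those dates.
Step 2 — counting 55 days from 2017-07-13 (when the default notice is delivered) gives a deadline of 2017-09-06; done 2017-09-04 — timely.
Step 3 — counting 21 days from 2017-10-05 (end of the 31-day hold period, which began when the itemised statement is provided on 2017-09-04) gives a deadline of 2017-10-26; done 2017-10-06 — timely.
Step 4 — counting 58 days from 2017-10-06 (when the final cure demand is issued) gives a deadline of 2017-12-03; done 2017-10-10 — timely.
Step 5 — 15 and 44 days from 2017-10-15 (end of the 5-day waiting period, which began when the termination notice is served on 2017-10-10) are 2017-10-30 and 2017-11-28 respectively; done 2017-10-31, which is between those dates.
Step 6 — counting 37 days from 2017-10-31 (when the dispute is referred to mediation) gives a deadline of 2017-12-07; done 2017-12-15 — 8 days late.

Step 6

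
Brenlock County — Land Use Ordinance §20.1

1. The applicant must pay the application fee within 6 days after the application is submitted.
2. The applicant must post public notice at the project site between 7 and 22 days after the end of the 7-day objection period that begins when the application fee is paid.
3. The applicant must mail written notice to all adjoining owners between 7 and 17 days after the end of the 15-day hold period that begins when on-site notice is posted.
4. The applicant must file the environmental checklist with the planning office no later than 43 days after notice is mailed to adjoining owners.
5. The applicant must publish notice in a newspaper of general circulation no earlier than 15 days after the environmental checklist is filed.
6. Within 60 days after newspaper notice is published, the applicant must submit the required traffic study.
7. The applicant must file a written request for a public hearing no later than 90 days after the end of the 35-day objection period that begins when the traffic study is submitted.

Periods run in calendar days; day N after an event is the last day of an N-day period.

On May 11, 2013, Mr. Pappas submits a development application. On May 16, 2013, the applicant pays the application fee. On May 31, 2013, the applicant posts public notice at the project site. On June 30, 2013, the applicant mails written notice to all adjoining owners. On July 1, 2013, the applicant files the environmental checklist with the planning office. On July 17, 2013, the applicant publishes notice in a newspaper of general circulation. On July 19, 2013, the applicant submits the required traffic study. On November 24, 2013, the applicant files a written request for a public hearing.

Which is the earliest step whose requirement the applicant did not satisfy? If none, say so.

Step 7

Step 1: 6 days after May 11, 2013 (when the application is submitted) is May 17, 2013; done May 16, 2013 — timely.
Step 2: the window is 7–22 days after May 23, 2013 (end of the 7-day objection period, which began when the application fee is paid on May 16, 2013), so May 30, 2013 through June 14, 2013; May 31, 2013 falls inside that range.
Step 3: the window is 7–17 days after June 15, 2013 (end of the 15-day hold period, which began when on-site notice is posted on May 31, 2013), so June 22, 2013 through July 2, 2013; done June 30, 2013, which is between those dates.
Step 4: 43 days after June 30, 2013 (when notice is mailed to adjoining owners) is August 12, 2013; completed July 1, 2013, before the deadline.
Step 5: the earliest permitted date is 15 days after July 1, 2013 (when the environmental checklist is filed), i.e. July 16, 2013; done July 17, 2013 — permitted.
Step 6: 60 days after July 17, 2013 (when newspaper notice is published) is September 15, 2013; completed July 19, 2013, before the deadline.
Step 7: 90 days after August 23, 2013 (end of the 35-day objection period, which began when the traffic study is submitted on July 19, 2013) is November 21, 2013; November 24, 2013 misses that deadline by 3 days.
No need to go further; step 7 was not satisfied.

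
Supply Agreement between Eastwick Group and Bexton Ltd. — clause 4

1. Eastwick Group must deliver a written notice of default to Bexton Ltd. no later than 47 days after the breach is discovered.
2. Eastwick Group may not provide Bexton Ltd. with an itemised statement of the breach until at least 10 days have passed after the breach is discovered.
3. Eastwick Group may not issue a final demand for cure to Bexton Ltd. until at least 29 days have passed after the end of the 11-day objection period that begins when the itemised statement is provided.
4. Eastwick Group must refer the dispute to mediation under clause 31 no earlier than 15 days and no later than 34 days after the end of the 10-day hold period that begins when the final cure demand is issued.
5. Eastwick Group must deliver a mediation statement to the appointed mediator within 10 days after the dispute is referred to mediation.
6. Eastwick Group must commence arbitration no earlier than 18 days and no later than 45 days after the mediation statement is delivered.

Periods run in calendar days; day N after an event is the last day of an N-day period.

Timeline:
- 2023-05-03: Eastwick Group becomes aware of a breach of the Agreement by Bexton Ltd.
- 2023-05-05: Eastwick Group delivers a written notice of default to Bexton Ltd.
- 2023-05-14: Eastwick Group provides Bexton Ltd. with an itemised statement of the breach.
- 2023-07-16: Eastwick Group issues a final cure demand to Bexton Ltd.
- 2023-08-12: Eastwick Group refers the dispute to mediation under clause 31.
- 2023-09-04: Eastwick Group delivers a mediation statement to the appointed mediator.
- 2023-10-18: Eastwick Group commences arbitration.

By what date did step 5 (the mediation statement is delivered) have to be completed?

2023-08-22

Step 5 runs from 2023-08-12, when the dispute is referred to mediation. 10 days after 2023-08-12 is 2023-08-22.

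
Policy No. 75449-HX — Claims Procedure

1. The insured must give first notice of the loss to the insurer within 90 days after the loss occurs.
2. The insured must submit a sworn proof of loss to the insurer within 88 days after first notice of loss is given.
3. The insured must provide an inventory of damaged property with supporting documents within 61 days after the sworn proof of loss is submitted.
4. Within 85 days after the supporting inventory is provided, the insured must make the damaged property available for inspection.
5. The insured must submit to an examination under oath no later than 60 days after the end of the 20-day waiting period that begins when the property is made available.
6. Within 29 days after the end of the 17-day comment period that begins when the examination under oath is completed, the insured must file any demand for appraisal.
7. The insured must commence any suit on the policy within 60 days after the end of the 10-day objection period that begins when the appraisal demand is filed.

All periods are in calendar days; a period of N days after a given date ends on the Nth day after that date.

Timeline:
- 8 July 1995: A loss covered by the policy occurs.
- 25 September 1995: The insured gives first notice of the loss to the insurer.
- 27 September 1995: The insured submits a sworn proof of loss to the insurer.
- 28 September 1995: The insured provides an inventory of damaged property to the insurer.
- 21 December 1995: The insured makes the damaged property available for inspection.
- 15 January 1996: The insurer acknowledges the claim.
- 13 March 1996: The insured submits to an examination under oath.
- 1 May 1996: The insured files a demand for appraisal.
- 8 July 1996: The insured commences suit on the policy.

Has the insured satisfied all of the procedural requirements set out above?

Step 1: 90 days after 8 July 1995 (when the loss occurs) is 6 October 1995; completed 25 September 1995, before the deadline.
Step 2: 88 days after 25 September 1995 (when first notice of loss is given) is 22 December 1995; completed 27 September 1995, before the deadline.
Step 3: 61 days after 27 September 1995 (when the sworn proof of loss is submitted) is 27 November 1995; completed 28 September 1995, before the deadline.
Step 4: 85 days after 28 September 1995 (when the supporting inventory is provided) is 22 December 1995; completed 21 December 1995, before the deadline.
Step 5: 60 days after 10 January 1996 (end of the 20-day waiting period, which began when the property is made available on 21 December 1995) is 10 March 1996; not done until 13 March 1996, 3 days after the deadline.
That is the first point of non-compliance.

No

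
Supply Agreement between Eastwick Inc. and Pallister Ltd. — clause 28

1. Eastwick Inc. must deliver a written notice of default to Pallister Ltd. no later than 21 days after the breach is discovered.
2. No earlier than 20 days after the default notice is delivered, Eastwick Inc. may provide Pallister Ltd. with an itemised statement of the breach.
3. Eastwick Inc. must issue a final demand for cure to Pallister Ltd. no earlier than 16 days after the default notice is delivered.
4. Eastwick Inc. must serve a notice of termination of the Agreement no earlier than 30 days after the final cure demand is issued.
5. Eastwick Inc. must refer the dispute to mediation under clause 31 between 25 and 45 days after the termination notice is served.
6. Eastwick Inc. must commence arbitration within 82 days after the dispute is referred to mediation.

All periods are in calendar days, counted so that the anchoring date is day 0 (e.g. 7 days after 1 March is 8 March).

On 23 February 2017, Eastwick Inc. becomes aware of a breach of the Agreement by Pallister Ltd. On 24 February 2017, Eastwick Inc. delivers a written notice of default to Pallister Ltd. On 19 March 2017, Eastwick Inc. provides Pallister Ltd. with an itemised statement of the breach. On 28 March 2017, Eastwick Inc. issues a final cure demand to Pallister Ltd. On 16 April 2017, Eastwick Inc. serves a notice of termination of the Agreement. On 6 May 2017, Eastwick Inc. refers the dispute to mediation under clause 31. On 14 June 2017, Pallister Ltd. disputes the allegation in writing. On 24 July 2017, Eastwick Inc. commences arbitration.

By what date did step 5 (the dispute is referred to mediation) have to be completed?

31 May 2017

Step 5 runs from 16 April 2017, when the termination notice is served. The window is 25–45 days after 16 April 2017; it closes on 31 May 2017.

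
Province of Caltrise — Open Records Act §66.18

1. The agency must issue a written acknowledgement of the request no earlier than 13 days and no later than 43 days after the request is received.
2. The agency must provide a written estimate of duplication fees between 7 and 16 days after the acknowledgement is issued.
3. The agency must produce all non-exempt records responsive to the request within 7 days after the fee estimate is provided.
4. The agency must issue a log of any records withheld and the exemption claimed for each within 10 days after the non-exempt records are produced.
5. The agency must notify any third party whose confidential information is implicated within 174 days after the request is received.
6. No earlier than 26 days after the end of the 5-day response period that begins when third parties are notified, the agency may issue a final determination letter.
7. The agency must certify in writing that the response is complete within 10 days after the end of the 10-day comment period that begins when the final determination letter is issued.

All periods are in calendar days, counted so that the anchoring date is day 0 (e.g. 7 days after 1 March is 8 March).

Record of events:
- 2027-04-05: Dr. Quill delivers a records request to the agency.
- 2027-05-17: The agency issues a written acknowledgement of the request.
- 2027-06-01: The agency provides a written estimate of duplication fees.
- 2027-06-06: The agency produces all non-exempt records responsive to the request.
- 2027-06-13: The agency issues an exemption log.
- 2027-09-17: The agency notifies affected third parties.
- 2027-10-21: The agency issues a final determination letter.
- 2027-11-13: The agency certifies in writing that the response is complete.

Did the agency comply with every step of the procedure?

No

Step 1 — 13 and 43 days from 2027-04-05 (when the request is received) are 2027-04-18 and 2027-05-18 respectively; 2027-05-17 falls inside that range.
Step 2 — 7 and 16 days from 2027-05-17 (when the acknowledgement is issued) are 2027-05-24 and 2027-06-02 respectively; done 2027-06-01 — within the window.
Step 3 — counting 7 days from 2027-06-01 (when the fee estimate is provided) gives a deadline of 2027-06-08; 2027-06-06 is within that limit.
Step 4 — counting 10 days from 2027-06-06 (when the non-exempt records are produced) gives a deadline of 2027-06-16; done 2027-06-13 — timely.
Step 5 — counting 174 days from 2027-04-05 (when the request is received) gives a deadline of 2027-09-26; done 2027-09-17 — timely.
Step 6 — must wait 26 days from 2027-09-22 (end of the 5-day response period, which began when third parties are notified on 2027-09-17), so not before 2027-10-18; done 2027-10-21, after the minimum wait.
Step 7 — counting 10 days from 2027-10-31 (end of the 10-day comment period, which began when the final determination letter is issued on 2027-10-21) gives a deadline of 2027-11-10; not done until 2027-11-13, 3 days after the deadline.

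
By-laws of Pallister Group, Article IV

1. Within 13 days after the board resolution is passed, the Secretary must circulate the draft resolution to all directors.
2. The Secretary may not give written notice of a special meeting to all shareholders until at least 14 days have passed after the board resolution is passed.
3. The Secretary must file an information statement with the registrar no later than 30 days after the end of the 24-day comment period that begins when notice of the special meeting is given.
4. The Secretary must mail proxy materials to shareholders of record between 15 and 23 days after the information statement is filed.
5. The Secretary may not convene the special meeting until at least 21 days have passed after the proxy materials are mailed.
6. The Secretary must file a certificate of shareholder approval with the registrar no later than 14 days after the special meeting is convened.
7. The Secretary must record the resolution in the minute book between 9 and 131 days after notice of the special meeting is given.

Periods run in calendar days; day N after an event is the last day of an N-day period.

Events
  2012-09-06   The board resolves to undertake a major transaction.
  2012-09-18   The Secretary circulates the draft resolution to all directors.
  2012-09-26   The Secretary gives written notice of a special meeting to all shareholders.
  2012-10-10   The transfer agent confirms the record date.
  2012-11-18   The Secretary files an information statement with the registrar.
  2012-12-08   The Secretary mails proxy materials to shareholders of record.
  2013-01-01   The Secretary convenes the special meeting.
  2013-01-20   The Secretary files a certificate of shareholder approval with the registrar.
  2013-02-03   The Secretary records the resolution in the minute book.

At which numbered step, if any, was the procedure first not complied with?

Step 6

Step 1: 13 days after 2012-09-06 (when the board resolution is passed) is 2012-09-19; completed 2012-09-18, before the deadline.
Step 2: the earliest permitted date is 14 days after 2012-09-06 (when the board resolution is passed), i.e. 2012-09-20; 2012-09-26 is on or after that date.
Step 3: 30 days after 2012-10-20 (end of the 24-day comment period, which began when notice of the special meeting is given on 2012-09-26) is 2012-11-19; done 2012-11-18 — timely.
Step 4: the window is 15–23 days after 2012-11-18 (when the information statement is filed), so 2012-12-03 through 2012-12-11; done 2012-12-08 — within the window.
Step 5: the earliest permitted date is 21 days after 2012-12-08 (when the proxy materials are mailed), i.e. 2012-12-29; done 2013-01-01, after the minimum wait.
Step 6: 14 days after 2013-01-01 (when the special meeting is convened) is 2013-01-15; not done until 2013-01-20, 5 days after the deadline.
Later steps need not be reached.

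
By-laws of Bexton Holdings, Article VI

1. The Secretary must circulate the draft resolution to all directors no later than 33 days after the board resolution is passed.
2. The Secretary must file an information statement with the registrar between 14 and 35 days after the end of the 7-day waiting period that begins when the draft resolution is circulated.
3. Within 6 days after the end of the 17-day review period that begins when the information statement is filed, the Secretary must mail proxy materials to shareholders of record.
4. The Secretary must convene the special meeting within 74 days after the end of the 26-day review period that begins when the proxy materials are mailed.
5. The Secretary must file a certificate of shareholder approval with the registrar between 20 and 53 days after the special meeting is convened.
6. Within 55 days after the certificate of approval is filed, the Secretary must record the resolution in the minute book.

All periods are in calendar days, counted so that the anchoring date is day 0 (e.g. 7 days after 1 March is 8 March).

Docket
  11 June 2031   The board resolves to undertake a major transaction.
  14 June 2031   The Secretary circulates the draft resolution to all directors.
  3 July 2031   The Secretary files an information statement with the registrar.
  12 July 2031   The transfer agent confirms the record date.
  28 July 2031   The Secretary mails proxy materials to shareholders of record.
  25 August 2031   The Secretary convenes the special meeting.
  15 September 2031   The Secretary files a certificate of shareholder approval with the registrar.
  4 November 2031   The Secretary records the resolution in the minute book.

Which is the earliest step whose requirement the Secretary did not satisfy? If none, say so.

Step 2

Step 1 — counting 33 days from 11 June 2031 (when the board resolution is passed) gives a deadline of 14 July 2031; 14 June 2031 is within that limit.
Step 2 — 14 and 35 days from 21 June 2031 (end of the 7-day waiting period, which began when the draft resolution is circulated on 14 June 2031) are 5 July 2031 and 26 July 2031 respectively; done 3 July 2031 — 2 days before the window opened.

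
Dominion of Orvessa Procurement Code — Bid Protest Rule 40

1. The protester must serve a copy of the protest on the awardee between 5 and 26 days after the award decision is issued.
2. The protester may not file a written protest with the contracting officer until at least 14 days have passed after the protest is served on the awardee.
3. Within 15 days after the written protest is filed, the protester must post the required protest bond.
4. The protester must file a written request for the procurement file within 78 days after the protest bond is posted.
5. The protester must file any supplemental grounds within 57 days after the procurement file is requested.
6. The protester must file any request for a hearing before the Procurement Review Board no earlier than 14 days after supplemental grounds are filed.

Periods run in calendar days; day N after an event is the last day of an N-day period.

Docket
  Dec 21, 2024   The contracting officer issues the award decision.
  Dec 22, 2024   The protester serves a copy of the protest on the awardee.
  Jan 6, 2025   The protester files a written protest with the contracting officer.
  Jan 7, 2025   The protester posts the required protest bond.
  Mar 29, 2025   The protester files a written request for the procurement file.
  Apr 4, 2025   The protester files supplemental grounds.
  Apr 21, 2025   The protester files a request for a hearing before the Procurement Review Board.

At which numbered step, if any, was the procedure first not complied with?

Step 1 — 5 and 26 days from Dec 21, 2024 (when the award decision is issued) are Dec 26, 2024 and Jan 16, 2025 respectively; Dec 22, 2024 is 4 days too early.

Step 1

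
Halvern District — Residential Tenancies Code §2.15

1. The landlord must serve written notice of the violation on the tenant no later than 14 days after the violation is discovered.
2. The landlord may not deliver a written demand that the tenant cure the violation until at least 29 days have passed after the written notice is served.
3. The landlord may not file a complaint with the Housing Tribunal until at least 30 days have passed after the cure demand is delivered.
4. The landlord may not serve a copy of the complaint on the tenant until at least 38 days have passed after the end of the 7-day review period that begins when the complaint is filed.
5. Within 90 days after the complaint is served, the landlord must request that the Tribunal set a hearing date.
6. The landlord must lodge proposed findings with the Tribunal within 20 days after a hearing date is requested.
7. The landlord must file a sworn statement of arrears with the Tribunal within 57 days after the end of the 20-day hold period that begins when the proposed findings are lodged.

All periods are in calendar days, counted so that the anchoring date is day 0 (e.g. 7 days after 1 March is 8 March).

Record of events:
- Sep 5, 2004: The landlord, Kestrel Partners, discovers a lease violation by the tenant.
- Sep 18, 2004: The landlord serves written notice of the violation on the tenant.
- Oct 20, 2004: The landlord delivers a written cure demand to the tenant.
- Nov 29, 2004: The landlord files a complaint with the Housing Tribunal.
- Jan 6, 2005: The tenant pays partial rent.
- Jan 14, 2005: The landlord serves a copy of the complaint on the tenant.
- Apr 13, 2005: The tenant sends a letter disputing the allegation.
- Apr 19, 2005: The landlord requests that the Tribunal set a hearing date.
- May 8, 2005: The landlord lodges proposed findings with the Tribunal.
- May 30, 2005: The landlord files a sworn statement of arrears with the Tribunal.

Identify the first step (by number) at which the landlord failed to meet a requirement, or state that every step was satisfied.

Step 1 — counting 14 days from Sep 5, 2004 (when the violation is discovered) gives a deadline of Sep 19, 2004; done Sep 18, 2004 — timely.
Step 2 — must wait 29 days from Sep 18, 2004 (when the written notice is served), so not before Oct 17, 2004; done Oct 20, 2004, after the minimum wait.
Step 3 — must wait 30 days from Oct 20, 2004 (when the cure demand is delivered), so not before Nov 19, 2004; done Nov 29, 2004, after the minimum wait.
Step 4 — must wait 38 days from Dec 6, 2004 (end of the 7-day review period, which began when the complaint is filed on Nov 29, 2004), so not before Jan 13, 2005; done Jan 14, 2005, after the minimum wait.
Step 5 — counting 90 days from Jan 14, 2005 (when the complaint is served) gives a deadline of Apr 14, 2005; not done until Apr 19, 2005, 5 days after the deadline.

Step 5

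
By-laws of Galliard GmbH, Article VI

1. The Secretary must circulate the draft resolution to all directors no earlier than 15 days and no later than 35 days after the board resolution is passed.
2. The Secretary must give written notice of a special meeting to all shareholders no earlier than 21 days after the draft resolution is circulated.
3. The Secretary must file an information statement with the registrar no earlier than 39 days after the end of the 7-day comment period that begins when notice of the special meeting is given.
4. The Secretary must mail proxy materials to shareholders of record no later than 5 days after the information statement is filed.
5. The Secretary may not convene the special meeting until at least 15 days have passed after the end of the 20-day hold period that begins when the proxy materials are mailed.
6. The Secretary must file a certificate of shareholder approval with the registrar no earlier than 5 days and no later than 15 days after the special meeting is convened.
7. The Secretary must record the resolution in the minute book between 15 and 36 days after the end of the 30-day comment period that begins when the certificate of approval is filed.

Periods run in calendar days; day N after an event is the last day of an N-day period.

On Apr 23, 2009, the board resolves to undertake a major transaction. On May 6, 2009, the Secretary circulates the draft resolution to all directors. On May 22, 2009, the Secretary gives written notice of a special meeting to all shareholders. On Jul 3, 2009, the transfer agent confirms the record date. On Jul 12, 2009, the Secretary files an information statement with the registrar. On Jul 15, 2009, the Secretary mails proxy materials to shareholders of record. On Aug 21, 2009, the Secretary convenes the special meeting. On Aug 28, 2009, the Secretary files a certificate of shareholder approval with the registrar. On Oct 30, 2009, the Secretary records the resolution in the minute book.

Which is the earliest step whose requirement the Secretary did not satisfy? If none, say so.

Step 1 — 15 and 35 days from Apr 23, 2009 (when the board resolution is passed) are May 8, 2009 and May 28, 2009 respectively; done May 6, 2009 — 2 days before the window opened.
The procedure was therefore not followed at step 1.

Step 1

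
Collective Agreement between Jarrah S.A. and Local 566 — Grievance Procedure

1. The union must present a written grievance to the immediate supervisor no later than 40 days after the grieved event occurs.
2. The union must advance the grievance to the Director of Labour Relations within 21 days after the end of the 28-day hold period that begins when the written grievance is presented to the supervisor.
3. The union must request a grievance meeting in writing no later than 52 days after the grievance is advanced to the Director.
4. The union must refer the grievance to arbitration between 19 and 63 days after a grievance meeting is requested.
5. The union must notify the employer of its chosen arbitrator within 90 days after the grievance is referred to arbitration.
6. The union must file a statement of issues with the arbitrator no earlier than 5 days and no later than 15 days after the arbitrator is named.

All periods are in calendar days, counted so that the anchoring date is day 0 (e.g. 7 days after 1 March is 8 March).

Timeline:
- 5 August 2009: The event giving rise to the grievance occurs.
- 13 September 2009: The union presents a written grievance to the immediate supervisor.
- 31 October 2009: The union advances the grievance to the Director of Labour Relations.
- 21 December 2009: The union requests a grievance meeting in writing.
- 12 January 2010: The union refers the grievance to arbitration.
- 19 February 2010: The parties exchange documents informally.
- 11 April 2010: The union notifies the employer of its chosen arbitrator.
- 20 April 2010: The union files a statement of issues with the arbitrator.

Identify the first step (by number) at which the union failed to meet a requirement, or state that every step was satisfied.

None — every step was satisfied

Step 1: 40 days after 5 August 2009 (when the grieved event occurs) is 14 September 2009; 13 September 2009 is within that limit.
Step 2: 21 days after 11 October 2009 (end of the 28-day hold period, which began when the written grievance is presented to the supervisor on 13 September 2009) is 1 November 2009; 31 October 2009 is within that limit.
Step 3: 52 days after 31 October 2009 (when the grievance is advanced to the Director) is 22 December 2009; 21 December 2009 is within that limit.
Step 4: the window is 19–63 days after 21 December 2009 (when a grievance meeting is requested), so 9 January 2010 through 22 February 2010; 12 January 2010 falls inside that range.
Step 5: 90 days after 12 January 2010 (when the grievance is referred to arbitration) is 12 April 2010; completed 11 April 2010, before the deadline.
Step 6: the window is 5–15 days after 11 April 2010 (when the arbitrator is named), so 16 April 2010 through 26 April 2010; done 20 April 2010 — within the window.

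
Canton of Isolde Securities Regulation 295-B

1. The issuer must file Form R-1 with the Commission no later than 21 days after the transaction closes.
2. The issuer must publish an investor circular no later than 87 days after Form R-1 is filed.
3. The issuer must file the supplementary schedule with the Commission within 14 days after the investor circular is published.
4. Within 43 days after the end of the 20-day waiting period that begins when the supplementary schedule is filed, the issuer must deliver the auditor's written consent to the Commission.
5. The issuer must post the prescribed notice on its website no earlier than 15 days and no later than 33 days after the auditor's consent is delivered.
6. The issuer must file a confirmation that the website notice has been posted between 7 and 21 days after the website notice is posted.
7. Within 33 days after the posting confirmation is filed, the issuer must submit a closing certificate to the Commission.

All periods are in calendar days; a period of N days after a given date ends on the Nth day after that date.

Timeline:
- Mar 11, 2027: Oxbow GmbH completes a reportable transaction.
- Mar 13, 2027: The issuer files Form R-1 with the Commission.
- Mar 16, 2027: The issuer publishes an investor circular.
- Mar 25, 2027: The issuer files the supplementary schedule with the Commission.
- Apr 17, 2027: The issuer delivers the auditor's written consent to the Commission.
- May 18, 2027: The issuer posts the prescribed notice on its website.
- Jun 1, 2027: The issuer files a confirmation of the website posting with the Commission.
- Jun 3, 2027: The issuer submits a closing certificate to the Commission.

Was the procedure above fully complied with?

Step 1: 21 days after Mar 11, 2027 (when the transaction closes) is Apr 1, 2027; Mar 13, 2027 is within that limit.
Step 2: 87 days after Mar 13, 2027 (when Form R-1 is filed) is Jun 8, 2027; completed Mar 16, 2027, before the deadline.
Step 3: 14 days after Mar 16, 2027 (when the investor circular is published) is Mar 30, 2027; completed Mar 25, 2027, before the deadline.
Step 4: 43 days after Apr 14, 2027 (end of the 20-day waiting period, which began when the supplementary schedule is filed on Mar 25, 2027) is May 27, 2027; done Apr 17, 2027 — timely.
Step 5: the window is 15–33 days after Apr 17, 2027 (when the auditor's consent is delivered), so May 2, 2027 through May 20, 2027; done May 18, 2027 — within the window.
Step 6: the window is 7–21 days after May 18, 2027 (when the website notice is posted), so May 25, 2027 through Jun 8, 2027; done Jun 1, 2027, which is between those dates.
Step 7: 33 days after Jun 1, 2027 (when the posting confirmation is filed) is Jul 4, 2027; done Jun 3, 2027 — timely.

Yes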